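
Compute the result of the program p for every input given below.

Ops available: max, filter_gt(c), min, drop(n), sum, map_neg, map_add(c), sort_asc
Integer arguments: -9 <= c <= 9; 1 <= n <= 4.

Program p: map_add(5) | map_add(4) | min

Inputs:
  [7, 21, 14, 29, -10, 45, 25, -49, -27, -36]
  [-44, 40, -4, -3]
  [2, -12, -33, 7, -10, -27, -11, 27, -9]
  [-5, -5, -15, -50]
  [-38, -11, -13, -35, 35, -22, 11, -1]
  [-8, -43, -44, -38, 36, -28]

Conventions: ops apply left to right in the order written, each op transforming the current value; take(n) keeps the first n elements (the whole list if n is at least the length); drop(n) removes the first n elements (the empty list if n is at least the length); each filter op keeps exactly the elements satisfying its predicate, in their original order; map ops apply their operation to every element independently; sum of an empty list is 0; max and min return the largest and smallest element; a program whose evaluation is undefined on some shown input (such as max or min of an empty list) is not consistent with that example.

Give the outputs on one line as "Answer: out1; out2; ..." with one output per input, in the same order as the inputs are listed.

Execution, op by op:
  [7, 21, 14, 29, -10, 45, 25, -49, -27, -36] -> [12, 26, 19, 34, -5, 50, 30, -44, -22, -31] -> [16, 30, 23, 38, -1, 54, 34, -40, -18, -27] -> -40
  [-44, 40, -4, -3] -> [-39, 45, 1, 2] -> [-35, 49, 5, 6] -> -35
  [2, -12, -33, 7, -10, -27, -11, 27, -9] -> [7, -7, -28, 12, -5, -22, -6, 32, -4] -> [11, -3, -24, 16, -1, -18, -2, 36, 0] -> -24
  [-5, -5, -15, -50] -> [0, 0, -10, -45] -> [4, 4, -6, -41] -> -41
  [-38, -11, -13, -35, 35, -22, 11, -1] -> [-33, -6, -8, -30, 40, -17, 16, 4] -> [-29, -2, -4, -26, 44, -13, 20, 8] -> -29
  [-8, -43, -44, -38, 36, -28] -> [-3, -38, -39, -33, 41, -23] -> [1, -34, -35, -29, 45, -19] -> -35

-40; -35; -24; -41; -29; -35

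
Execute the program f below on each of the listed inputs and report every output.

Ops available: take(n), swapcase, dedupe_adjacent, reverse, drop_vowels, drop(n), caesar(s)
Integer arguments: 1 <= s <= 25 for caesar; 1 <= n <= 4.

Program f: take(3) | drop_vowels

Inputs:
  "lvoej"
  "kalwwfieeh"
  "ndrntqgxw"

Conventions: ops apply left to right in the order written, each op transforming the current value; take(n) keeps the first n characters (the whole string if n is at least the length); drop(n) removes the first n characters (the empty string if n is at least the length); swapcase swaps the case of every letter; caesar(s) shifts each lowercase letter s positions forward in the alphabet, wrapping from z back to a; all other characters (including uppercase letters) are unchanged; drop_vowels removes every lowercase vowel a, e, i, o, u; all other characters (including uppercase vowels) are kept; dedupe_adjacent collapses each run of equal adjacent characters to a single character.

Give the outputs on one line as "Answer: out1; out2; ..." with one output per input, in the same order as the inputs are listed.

Execution, op by op:
  "lvoej" -> "lvo" -> "lv"
  "kalwwfieeh" -> "kal" -> "kl"
  "ndrntqgxw" -> "ndr" -> "ndr"

"lv"; "kl"; "ndr"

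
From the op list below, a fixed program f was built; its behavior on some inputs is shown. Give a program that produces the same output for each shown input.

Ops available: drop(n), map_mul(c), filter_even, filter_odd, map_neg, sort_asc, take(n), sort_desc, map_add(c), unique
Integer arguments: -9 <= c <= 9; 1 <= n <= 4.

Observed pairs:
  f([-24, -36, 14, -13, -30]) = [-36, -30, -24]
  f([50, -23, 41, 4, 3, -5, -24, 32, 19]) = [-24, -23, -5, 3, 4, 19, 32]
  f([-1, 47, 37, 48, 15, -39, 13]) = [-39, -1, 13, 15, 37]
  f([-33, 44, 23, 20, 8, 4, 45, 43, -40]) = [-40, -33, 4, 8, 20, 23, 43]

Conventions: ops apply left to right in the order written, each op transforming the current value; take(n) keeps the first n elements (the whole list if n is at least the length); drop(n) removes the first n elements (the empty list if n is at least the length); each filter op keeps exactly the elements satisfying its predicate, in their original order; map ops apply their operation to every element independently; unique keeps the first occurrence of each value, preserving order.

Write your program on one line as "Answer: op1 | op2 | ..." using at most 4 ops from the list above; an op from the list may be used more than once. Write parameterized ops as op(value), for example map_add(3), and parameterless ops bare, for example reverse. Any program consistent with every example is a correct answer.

sort_desc | drop(2) | sort_asc

Check, running the answer program on each example:
  [-24, -36, 14, -13, -30] -> [14, -13, -24, -30, -36] -> [-24, -30, -36] -> [-36, -30, -24]
  [50, -23, 41, 4, 3, -5, -24, 32, 19] -> [50, 41, 32, 19, 4, 3, -5, -23, -24] -> [32, 19, 4, 3, -5, -23, -24] -> [-24, -23, -5, 3, 4, 19, 32]
  [-1, 47, 37, 48, 15, -39, 13] -> [48, 47, 37, 15, 13, -1, -39] -> [37, 15, 13, -1, -39] -> [-39, -1, 13, 15, 37]
  [-33, 44, 23, 20, 8, 4, 45, 43, -40] -> [45, 44, 43, 23, 20, 8, 4, -33, -40] -> [43, 23, 20, 8, 4, -33, -40] -> [-40, -33, 4, 8, 20, 23, 43]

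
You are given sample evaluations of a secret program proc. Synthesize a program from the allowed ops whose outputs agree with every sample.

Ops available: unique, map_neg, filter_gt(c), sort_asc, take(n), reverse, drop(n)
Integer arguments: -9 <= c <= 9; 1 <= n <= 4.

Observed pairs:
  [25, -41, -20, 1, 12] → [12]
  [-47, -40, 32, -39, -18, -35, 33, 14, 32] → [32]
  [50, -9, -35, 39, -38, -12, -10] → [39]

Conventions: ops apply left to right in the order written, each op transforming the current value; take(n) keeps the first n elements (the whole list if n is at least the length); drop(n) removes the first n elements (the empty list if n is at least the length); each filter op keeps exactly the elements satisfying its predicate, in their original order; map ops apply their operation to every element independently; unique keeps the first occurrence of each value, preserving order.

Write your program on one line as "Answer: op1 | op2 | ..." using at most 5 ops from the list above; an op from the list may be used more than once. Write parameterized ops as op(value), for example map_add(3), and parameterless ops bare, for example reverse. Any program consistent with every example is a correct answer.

filter_gt(-8) | reverse | unique | take(1)

Check, running the answer program on each example:
  [25, -41, -20, 1, 12] -> [25, 1, 12] -> [12, 1, 25] -> [12, 1, 25] -> [12]
  [-47, -40, 32, -39, -18, -35, 33, 14, 32] -> [32, 33, 14, 32] -> [32, 14, 33, 32] -> [32, 14, 33] -> [32]
  [50, -9, -35, 39, -38, -12, -10] -> [50, 39] -> [39, 50] -> [39, 50] -> [39]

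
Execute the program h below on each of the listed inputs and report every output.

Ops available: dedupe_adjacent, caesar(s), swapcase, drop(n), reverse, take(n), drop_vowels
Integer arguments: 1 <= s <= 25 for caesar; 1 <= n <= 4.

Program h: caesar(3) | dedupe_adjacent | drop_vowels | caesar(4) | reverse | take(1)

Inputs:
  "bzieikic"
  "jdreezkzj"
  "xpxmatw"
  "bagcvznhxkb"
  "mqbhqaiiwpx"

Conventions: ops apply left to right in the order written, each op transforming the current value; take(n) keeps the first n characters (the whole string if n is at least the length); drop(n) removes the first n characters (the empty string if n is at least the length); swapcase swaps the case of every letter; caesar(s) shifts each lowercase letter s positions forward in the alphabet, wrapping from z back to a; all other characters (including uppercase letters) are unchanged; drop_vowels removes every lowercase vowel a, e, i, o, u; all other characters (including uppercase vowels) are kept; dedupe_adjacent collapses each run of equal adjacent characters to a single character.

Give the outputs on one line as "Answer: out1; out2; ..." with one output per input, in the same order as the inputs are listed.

"j"; "q"; "d"; "r"; "w"

Execution, op by op:
  "bzieikic" -> "eclhlnlf" -> "eclhlnlf" -> "clhlnlf" -> "gplprpj" -> "jprplpg" -> "j"
  "jdreezkzj" -> "mguhhcncm" -> "mguhcncm" -> "mghcncm" -> "qklgrgq" -> "qgrglkq" -> "q"
  "xpxmatw" -> "asapdwz" -> "asapdwz" -> "spdwz" -> "wthad" -> "dahtw" -> "d"
  "bagcvznhxkb" -> "edjfycqkane" -> "edjfycqkane" -> "djfycqkn" -> "hnjcguor" -> "rougcjnh" -> "r"
  "mqbhqaiiwpx" -> "ptektdllzsa" -> "ptektdlzsa" -> "ptktdlzs" -> "txoxhpdw" -> "wdphxoxt" -> "w"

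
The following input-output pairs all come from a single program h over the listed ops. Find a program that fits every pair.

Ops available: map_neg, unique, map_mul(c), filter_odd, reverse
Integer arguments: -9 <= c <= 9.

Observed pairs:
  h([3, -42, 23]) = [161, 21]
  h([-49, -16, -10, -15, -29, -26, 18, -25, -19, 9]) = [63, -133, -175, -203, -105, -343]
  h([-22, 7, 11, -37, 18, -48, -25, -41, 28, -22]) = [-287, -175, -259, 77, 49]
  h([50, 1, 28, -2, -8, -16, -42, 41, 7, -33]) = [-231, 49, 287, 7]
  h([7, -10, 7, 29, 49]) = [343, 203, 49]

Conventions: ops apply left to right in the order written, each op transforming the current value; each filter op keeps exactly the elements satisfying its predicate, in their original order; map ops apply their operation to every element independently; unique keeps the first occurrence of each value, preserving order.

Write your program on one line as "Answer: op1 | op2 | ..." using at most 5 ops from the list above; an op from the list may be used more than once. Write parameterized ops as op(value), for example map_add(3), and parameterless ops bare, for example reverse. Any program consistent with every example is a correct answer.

reverse | map_mul(7) | filter_odd | unique

Check, running the answer program on each example:
  [3, -42, 23] -> [23, -42, 3] -> [161, -294, 21] -> [161, 21] -> [161, 21]
  [-49, -16, -10, -15, -29, -26, 18, -25, -19, 9] -> [9, -19, -25, 18, -26, -29, -15, -10, -16, -49] -> [63, -133, -175, 126, -182, -203, -105, -70, -112, -343] -> [63, -133, -175, -203, -105, -343] -> [63, -133, -175, -203, -105, -343]
  [-22, 7, 11, -37, 18, -48, -25, -41, 28, -22] -> [-22, 28, -41, -25, -48, 18, -37, 11, 7, -22] -> [-154, 196, -287, -175, -336, 126, -259, 77, 49, -154] -> [-287, -175, -259, 77, 49] -> [-287, -175, -259, 77, 49]
  [50, 1, 28, -2, -8, -16, -42, 41, 7, -33] -> [-33, 7, 41, -42, -16, -8, -2, 28, 1, 50] -> [-231, 49, 287, -294, -112, -56, -14, 196, 7, 350] -> [-231, 49, 287, 7] -> [-231, 49, 287, 7]
  [7, -10, 7, 29, 49] -> [49, 29, 7, -10, 7] -> [343, 203, 49, -70, 49] -> [343, 203, 49, 49] -> [343, 203, 49]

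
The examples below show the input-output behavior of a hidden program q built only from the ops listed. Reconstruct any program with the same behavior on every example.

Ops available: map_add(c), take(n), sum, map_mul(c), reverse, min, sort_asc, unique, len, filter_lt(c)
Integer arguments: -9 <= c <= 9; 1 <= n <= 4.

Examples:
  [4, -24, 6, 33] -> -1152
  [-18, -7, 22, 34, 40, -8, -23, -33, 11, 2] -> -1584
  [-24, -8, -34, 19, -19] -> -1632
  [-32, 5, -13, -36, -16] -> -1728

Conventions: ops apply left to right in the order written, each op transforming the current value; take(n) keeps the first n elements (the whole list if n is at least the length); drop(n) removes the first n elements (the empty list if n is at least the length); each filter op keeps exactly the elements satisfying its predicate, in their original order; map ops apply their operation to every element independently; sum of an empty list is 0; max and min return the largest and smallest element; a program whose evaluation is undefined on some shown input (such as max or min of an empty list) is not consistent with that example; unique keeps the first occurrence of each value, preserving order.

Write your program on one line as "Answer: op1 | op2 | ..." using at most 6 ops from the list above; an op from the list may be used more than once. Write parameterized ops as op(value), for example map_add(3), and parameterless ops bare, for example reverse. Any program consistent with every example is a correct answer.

map_mul(-8) | sort_asc | map_mul(-6) | sort_asc | min

Check, running the answer program on each example:
  [4, -24, 6, 33] -> [-32, 192, -48, -264] -> [-264, -48, -32, 192] -> [1584, 288, 192, -1152] -> [-1152, 192, 288, 1584] -> -1152
  [-18, -7, 22, 34, 40, -8, -23, -33, 11, 2] -> [144, 56, -176, -272, -320, 64, 184, 264, -88, -16] -> [-320, -272, -176, -88, -16, 56, 64, 144, 184, 264] -> [1920, 1632, 1056, 528, 96, -336, -384, -864, -1104, -1584] -> [-1584, -1104, -864, -384, -336, 96, 528, 1056, 1632, 1920] -> -1584
  [-24, -8, -34, 19, -19] -> [192, 64, 272, -152, 152] -> [-152, 64, 152, 192, 272] -> [912, -384, -912, -1152, -1632] -> [-1632, -1152, -912, -384, 912] -> -1632
  [-32, 5, -13, -36, -16] -> [256, -40, 104, 288, 128] -> [-40, 104, 128, 256, 288] -> [240, -624, -768, -1536, -1728] -> [-1728, -1536, -768, -624, 240] -> -1728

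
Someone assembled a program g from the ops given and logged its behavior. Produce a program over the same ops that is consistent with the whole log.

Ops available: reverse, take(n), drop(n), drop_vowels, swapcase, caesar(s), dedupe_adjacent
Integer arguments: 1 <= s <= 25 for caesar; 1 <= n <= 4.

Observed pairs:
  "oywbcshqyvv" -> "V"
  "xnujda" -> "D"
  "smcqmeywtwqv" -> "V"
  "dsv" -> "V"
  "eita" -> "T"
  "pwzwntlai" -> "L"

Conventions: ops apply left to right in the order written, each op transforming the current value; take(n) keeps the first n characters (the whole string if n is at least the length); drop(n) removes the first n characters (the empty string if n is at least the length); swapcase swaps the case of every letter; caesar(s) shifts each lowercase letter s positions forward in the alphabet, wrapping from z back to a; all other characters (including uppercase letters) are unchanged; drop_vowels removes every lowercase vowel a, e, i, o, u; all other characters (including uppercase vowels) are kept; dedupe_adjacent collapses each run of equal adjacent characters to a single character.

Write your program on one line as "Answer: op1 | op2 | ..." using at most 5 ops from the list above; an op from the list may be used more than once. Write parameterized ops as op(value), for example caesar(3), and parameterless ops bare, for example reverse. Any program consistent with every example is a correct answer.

drop_vowels | reverse | swapcase | dedupe_adjacent | take(1)

Check, running the answer program on each example:
  "oywbcshqyvv" -> "ywbcshqyvv" -> "vvyqhscbwy" -> "VVYQHSCBWY" -> "VYQHSCBWY" -> "V"
  "xnujda" -> "xnjd" -> "djnx" -> "DJNX" -> "DJNX" -> "D"
  "smcqmeywtwqv" -> "smcqmywtwqv" -> "vqwtwymqcms" -> "VQWTWYMQCMS" -> "VQWTWYMQCMS" -> "V"
  "dsv" -> "dsv" -> "vsd" -> "VSD" -> "VSD" -> "V"
  "eita" -> "t" -> "t" -> "T" -> "T" -> "T"
  "pwzwntlai" -> "pwzwntl" -> "ltnwzwp" -> "LTNWZWP" -> "LTNWZWP" -> "L"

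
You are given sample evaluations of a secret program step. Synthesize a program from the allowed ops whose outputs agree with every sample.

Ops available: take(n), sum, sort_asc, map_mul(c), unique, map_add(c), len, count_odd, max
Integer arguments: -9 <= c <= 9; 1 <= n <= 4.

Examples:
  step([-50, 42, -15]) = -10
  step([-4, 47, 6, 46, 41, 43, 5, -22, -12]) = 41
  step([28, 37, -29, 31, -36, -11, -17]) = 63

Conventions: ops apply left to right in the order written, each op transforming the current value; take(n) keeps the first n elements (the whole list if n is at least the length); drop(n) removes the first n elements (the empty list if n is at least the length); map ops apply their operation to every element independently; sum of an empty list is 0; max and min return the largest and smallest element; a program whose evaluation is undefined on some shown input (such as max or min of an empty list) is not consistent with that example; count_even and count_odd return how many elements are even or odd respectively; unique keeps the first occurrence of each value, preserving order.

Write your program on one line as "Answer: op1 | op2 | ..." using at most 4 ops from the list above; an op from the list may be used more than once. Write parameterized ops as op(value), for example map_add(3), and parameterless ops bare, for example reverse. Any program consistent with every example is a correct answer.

map_add(-1) | take(2) | sum

Check, running the answer program on each example:
  [-50, 42, -15] -> [-51, 41, -16] -> [-51, 41] -> -10
  [-4, 47, 6, 46, 41, 43, 5, -22, -12] -> [-5, 46, 5, 45, 40, 42, 4, -23, -13] -> [-5, 46] -> 41
  [28, 37, -29, 31, -36, -11, -17] -> [27, 36, -30, 30, -37, -12, -18] -> [27, 36] -> 63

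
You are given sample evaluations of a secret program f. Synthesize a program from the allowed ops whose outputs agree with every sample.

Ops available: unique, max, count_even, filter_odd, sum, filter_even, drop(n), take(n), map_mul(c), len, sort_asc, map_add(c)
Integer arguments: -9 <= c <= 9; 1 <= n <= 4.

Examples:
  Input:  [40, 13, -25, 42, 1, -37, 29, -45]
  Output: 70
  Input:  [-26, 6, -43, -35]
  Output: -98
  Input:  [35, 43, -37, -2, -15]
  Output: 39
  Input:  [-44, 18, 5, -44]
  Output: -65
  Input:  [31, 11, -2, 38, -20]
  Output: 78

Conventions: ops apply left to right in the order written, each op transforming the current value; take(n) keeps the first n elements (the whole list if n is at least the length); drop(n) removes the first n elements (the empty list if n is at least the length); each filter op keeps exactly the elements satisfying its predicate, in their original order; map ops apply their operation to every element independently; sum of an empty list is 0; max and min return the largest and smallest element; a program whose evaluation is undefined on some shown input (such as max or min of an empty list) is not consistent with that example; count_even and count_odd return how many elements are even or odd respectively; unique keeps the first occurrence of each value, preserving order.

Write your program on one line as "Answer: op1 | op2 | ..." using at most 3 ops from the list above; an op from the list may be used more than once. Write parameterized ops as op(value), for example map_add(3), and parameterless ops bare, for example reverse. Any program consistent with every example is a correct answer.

take(4) | sort_asc | sum

Check, running the answer program on each example:
  [40, 13, -25, 42, 1, -37, 29, -45] -> [40, 13, -25, 42] -> [-25, 13, 40, 42] -> 70
  [-26, 6, -43, -35] -> [-26, 6, -43, -35] -> [-43, -35, -26, 6] -> -98
  [35, 43, -37, -2, -15] -> [35, 43, -37, -2] -> [-37, -2, 35, 43] -> 39
  [-44, 18, 5, -44] -> [-44, 18, 5, -44] -> [-44, -44, 5, 18] -> -65
  [31, 11, -2, 38, -20] -> [31, 11, -2, 38] -> [-2, 11, 31, 38] -> 78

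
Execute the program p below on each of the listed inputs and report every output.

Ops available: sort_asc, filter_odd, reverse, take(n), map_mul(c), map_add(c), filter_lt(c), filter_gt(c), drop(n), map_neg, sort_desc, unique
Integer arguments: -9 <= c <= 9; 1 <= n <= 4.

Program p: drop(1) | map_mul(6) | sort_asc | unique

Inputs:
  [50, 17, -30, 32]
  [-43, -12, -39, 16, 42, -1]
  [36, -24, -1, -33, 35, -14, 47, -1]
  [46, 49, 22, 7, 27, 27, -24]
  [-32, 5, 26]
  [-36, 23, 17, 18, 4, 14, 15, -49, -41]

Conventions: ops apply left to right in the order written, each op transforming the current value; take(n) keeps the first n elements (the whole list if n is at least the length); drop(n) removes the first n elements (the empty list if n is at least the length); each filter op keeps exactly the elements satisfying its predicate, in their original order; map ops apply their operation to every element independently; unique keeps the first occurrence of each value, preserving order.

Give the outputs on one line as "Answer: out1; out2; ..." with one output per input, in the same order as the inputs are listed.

[-180, 102, 192]; [-234, -72, -6, 96, 252]; [-198, -144, -84, -6, 210, 282]; [-144, 42, 132, 162, 294]; [30, 156]; [-294, -246, 24, 84, 90, 102, 108, 138]

Execution, op by op:
  [50, 17, -30, 32] -> [17, -30, 32] -> [102, -180, 192] -> [-180, 102, 192] -> [-180, 102, 192]
  [-43, -12, -39, 16, 42, -1] -> [-12, -39, 16, 42, -1] -> [-72, -234, 96, 252, -6] -> [-234, -72, -6, 96, 252] -> [-234, -72, -6, 96, 252]
  [36, -24, -1, -33, 35, -14, 47, -1] -> [-24, -1, -33, 35, -14, 47, -1] -> [-144, -6, -198, 210, -84, 282, -6] -> [-198, -144, -84, -6, -6, 210, 282] -> [-198, -144, -84, -6, 210, 282]
  [46, 49, 22, 7, 27, 27, -24] -> [49, 22, 7, 27, 27, -24] -> [294, 132, 42, 162, 162, -144] -> [-144, 42, 132, 162, 162, 294] -> [-144, 42, 132, 162, 294]
  [-32, 5, 26] -> [5, 26] -> [30, 156] -> [30, 156] -> [30, 156]
  [-36, 23, 17, 18, 4, 14, 15, -49, -41] -> [23, 17, 18, 4, 14, 15, -49, -41] -> [138, 102, 108, 24, 84, 90, -294, -246] -> [-294, -246, 24, 84, 90, 102, 108, 138] -> [-294, -246, 24, 84, 90, 102, 108, 138]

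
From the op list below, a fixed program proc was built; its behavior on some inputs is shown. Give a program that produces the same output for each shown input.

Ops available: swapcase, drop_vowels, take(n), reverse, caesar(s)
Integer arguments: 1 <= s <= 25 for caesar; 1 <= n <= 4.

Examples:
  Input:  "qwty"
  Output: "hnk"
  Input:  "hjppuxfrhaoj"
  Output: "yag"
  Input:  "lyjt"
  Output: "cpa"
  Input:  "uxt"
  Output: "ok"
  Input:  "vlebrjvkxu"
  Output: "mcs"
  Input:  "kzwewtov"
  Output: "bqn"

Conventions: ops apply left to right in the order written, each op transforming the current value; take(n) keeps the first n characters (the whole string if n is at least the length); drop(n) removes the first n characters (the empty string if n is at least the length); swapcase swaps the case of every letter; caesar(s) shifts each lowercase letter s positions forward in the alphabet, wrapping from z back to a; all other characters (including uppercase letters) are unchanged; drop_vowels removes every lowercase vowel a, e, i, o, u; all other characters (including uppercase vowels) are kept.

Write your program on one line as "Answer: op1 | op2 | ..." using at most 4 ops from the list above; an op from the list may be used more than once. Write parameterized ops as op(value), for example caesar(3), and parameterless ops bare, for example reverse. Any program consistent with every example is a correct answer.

take(4) | drop_vowels | take(3) | caesar(17)

Check, running the answer program on each example:
  "qwty" -> "qwty" -> "qwty" -> "qwt" -> "hnk"
  "hjppuxfrhaoj" -> "hjpp" -> "hjpp" -> "hjp" -> "yag"
  "lyjt" -> "lyjt" -> "lyjt" -> "lyj" -> "cpa"
  "uxt" -> "uxt" -> "xt" -> "xt" -> "ok"
  "vlebrjvkxu" -> "vleb" -> "vlb" -> "vlb" -> "mcs"
  "kzwewtov" -> "kzwe" -> "kzw" -> "kzw" -> "bqn"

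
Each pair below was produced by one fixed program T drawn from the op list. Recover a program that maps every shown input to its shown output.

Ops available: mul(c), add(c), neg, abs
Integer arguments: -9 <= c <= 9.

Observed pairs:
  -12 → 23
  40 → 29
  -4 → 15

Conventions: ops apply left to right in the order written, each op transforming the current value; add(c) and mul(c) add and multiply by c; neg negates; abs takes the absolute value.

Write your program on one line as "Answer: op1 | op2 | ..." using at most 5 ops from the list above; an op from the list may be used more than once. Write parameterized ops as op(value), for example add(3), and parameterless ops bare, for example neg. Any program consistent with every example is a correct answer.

neg | add(6) | add(5) | abs

Check, running the answer program on each example:
  -12 -> 12 -> 18 -> 23 -> 23
  40 -> -40 -> -34 -> -29 -> 29
  -4 -> 4 -> 10 -> 15 -> 15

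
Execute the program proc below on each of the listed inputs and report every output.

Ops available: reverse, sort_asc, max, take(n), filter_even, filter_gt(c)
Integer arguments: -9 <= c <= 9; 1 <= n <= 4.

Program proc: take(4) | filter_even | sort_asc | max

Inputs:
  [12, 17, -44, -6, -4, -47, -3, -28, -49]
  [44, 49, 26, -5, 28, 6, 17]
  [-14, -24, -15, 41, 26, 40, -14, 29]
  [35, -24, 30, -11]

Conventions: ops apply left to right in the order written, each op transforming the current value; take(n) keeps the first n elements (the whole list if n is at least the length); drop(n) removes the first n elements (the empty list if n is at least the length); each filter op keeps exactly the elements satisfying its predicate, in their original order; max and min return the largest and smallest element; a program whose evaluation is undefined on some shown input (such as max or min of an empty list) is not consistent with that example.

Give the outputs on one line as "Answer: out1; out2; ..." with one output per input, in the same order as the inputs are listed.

12; 44; -14; 30

Execution, op by op:
  [12, 17, -44, -6, -4, -47, -3, -28, -49] -> [12, 17, -44, -6] -> [12, -44, -6] -> [-44, -6, 12] -> 12
  [44, 49, 26, -5, 28, 6, 17] -> [44, 49, 26, -5] -> [44, 26] -> [26, 44] -> 44
  [-14, -24, -15, 41, 26, 40, -14, 29] -> [-14, -24, -15, 41] -> [-14, -24] -> [-24, -14] -> -14
  [35, -24, 30, -11] -> [35, -24, 30, -11] -> [-24, 30] -> [-24, 30] -> 30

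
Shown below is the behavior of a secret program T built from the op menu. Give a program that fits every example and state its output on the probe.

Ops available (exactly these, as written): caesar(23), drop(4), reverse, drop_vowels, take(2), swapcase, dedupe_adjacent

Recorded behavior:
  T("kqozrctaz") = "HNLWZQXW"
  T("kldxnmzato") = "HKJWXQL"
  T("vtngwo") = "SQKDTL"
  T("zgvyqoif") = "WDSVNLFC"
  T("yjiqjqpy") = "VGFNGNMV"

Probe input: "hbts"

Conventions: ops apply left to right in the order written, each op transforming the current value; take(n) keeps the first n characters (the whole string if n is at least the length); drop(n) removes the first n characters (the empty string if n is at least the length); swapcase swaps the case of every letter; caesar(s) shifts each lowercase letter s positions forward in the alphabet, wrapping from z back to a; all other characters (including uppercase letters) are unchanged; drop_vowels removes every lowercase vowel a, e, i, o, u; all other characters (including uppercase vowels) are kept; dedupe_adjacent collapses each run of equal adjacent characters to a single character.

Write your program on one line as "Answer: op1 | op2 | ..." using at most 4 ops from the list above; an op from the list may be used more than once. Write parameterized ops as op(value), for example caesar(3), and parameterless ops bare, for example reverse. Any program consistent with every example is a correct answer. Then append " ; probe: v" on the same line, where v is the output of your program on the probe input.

caesar(23) | drop_vowels | swapcase ; probe: "YQP"

Check, running the answer program on each example:
  "kqozrctaz" -> "hnlwozqxw" -> "hnlwzqxw" -> "HNLWZQXW"
  "kldxnmzato" -> "hiaukjwxql" -> "hkjwxql" -> "HKJWXQL"
  "vtngwo" -> "sqkdtl" -> "sqkdtl" -> "SQKDTL"
  "zgvyqoif" -> "wdsvnlfc" -> "wdsvnlfc" -> "WDSVNLFC"
  "yjiqjqpy" -> "vgfngnmv" -> "vgfngnmv" -> "VGFNGNMV"
  probe: "hbts" -> "eyqp" -> "yqp" -> "YQP"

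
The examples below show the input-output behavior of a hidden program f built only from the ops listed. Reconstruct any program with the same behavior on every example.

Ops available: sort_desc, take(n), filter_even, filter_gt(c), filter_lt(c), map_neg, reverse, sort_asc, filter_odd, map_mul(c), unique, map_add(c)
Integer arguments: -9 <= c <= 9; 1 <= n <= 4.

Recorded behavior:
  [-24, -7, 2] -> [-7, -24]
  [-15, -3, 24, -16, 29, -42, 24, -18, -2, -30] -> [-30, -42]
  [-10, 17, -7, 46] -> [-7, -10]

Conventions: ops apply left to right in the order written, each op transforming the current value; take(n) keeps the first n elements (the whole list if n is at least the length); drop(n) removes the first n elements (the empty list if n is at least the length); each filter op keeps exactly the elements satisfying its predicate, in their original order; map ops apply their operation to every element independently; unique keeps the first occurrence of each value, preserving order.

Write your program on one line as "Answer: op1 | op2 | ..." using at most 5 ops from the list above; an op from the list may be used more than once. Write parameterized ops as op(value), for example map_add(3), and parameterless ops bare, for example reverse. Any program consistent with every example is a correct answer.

sort_asc | take(3) | take(2) | sort_desc

Check, running the answer program on each example:
  [-24, -7, 2] -> [-24, -7, 2] -> [-24, -7, 2] -> [-24, -7] -> [-7, -24]
  [-15, -3, 24, -16, 29, -42, 24, -18, -2, -30] -> [-42, -30, -18, -16, -15, -3, -2, 24, 24, 29] -> [-42, -30, -18] -> [-42, -30] -> [-30, -42]
  [-10, 17, -7, 46] -> [-10, -7, 17, 46] -> [-10, -7, 17] -> [-10, -7] -> [-7, -10]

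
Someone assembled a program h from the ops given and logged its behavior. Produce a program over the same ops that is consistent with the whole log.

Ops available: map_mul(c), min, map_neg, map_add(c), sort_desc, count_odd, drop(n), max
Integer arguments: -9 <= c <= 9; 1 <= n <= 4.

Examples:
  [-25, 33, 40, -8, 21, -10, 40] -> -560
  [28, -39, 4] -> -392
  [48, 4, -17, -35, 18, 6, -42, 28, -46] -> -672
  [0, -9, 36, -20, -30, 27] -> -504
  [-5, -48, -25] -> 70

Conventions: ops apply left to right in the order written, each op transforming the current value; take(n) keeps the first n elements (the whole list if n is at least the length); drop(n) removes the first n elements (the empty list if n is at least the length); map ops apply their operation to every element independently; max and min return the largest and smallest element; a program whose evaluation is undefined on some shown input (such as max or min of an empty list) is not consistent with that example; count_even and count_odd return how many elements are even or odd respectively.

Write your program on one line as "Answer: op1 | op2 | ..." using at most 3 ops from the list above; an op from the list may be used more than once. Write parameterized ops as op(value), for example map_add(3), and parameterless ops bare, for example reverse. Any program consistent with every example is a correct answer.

map_mul(2) | map_mul(-7) | min

Check, running the answer program on each example:
  [-25, 33, 40, -8, 21, -10, 40] -> [-50, 66, 80, -16, 42, -20, 80] -> [350, -462, -560, 112, -294, 140, -560] -> -560
  [28, -39, 4] -> [56, -78, 8] -> [-392, 546, -56] -> -392
  [48, 4, -17, -35, 18, 6, -42, 28, -46] -> [96, 8, -34, -70, 36, 12, -84, 56, -92] -> [-672, -56, 238, 490, -252, -84, 588, -392, 644] -> -672
  [0, -9, 36, -20, -30, 27] -> [0, -18, 72, -40, -60, 54] -> [0, 126, -504, 280, 420, -378] -> -504
  [-5, -48, -25] -> [-10, -96, -50] -> [70, 672, 350] -> 70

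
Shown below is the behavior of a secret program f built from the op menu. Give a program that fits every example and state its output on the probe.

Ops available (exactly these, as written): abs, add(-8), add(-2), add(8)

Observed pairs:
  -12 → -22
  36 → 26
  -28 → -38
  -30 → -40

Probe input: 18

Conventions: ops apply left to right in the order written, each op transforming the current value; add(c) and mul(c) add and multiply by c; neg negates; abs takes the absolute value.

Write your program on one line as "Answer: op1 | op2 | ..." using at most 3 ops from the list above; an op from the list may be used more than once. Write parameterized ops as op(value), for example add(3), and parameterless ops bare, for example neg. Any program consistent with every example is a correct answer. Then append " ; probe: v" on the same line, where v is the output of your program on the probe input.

add(-8) | add(-2) ; probe: 8

Check, running the answer program on each example:
  -12 -> -20 -> -22
  36 -> 28 -> 26
  -28 -> -36 -> -38
  -30 -> -38 -> -40
  probe: 18 -> 10 -> 8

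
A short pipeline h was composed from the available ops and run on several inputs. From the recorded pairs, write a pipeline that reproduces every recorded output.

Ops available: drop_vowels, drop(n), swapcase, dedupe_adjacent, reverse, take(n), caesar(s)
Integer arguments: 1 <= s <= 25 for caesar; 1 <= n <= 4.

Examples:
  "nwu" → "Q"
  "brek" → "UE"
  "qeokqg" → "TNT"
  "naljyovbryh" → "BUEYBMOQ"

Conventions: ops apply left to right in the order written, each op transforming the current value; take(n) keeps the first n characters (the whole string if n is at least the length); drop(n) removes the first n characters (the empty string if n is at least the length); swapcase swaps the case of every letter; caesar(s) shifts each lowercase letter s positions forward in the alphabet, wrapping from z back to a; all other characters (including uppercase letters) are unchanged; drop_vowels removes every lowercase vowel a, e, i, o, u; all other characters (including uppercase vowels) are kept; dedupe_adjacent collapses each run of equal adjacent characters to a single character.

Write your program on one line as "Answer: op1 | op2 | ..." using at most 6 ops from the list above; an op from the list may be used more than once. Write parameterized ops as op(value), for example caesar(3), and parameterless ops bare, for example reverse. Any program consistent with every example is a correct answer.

drop_vowels | caesar(3) | reverse | swapcase | drop(1)

Check, running the answer program on each example:
  "nwu" -> "nw" -> "qz" -> "zq" -> "ZQ" -> "Q"
  "brek" -> "brk" -> "eun" -> "nue" -> "NUE" -> "UE"
  "qeokqg" -> "qkqg" -> "tntj" -> "jtnt" -> "JTNT" -> "TNT"
  "naljyovbryh" -> "nljyvbryh" -> "qombyeubk" -> "kbueybmoq" -> "KBUEYBMOQ" -> "BUEYBMOQ"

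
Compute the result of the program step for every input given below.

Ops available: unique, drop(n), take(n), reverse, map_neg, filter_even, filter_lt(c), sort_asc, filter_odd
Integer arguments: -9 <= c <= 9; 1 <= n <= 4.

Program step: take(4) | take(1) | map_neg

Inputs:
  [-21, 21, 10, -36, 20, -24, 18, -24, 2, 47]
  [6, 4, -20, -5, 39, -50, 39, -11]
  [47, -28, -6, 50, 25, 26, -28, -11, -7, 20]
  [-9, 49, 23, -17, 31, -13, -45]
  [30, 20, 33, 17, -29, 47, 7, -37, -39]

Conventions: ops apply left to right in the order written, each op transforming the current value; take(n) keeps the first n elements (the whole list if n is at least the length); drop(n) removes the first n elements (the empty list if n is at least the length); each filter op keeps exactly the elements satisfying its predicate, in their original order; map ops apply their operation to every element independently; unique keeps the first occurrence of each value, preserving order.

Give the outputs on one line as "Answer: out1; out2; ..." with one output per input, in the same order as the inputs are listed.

[21]; [-6]; [-47]; [9]; [-30]

Execution, op by op:
  [-21, 21, 10, -36, 20, -24, 18, -24, 2, 47] -> [-21, 21, 10, -36] -> [-21] -> [21]
  [6, 4, -20, -5, 39, -50, 39, -11] -> [6, 4, -20, -5] -> [6] -> [-6]
  [47, -28, -6, 50, 25, 26, -28, -11, -7, 20] -> [47, -28, -6, 50] -> [47] -> [-47]
  [-9, 49, 23, -17, 31, -13, -45] -> [-9, 49, 23, -17] -> [-9] -> [9]
  [30, 20, 33, 17, -29, 47, 7, -37, -39] -> [30, 20, 33, 17] -> [30] -> [-30]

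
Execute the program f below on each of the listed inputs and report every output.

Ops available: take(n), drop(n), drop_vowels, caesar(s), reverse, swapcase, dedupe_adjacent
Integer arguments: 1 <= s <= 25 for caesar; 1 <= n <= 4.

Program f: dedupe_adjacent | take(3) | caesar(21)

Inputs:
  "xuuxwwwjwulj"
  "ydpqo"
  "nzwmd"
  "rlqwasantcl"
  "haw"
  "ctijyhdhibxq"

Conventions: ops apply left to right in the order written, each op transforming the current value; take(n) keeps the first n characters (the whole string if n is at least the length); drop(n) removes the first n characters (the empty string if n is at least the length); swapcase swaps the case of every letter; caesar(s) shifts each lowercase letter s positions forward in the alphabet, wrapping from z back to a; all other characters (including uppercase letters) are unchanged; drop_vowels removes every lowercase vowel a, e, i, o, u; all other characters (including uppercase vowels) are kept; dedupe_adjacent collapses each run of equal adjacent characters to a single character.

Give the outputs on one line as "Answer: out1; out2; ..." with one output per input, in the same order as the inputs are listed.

"sps"; "tyk"; "iur"; "mgl"; "cvr"; "xod"

Execution, op by op:
  "xuuxwwwjwulj" -> "xuxwjwulj" -> "xux" -> "sps"
  "ydpqo" -> "ydpqo" -> "ydp" -> "tyk"
  "nzwmd" -> "nzwmd" -> "nzw" -> "iur"
  "rlqwasantcl" -> "rlqwasantcl" -> "rlq" -> "mgl"
  "haw" -> "haw" -> "haw" -> "cvr"
  "ctijyhdhibxq" -> "ctijyhdhibxq" -> "cti" -> "xod"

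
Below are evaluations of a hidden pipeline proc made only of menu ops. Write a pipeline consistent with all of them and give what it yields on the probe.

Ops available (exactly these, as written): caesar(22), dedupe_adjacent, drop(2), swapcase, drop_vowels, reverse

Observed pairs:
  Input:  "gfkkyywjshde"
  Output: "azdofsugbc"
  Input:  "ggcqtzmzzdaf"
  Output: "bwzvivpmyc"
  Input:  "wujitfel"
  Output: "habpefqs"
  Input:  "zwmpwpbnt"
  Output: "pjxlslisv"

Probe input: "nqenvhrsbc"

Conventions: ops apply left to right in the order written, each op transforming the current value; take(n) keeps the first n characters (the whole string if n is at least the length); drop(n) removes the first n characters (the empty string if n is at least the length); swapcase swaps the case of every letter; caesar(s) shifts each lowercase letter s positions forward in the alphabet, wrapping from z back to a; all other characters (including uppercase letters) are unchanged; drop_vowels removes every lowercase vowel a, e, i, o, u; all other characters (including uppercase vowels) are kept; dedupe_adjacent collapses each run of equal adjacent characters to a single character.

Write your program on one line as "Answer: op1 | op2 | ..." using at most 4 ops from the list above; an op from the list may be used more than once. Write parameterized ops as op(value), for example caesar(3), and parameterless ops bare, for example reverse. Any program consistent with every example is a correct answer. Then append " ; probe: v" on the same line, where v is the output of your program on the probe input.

dedupe_adjacent | caesar(22) | reverse ; probe: "yxondrjamj"

Check, running the answer program on each example:
  "gfkkyywjshde" -> "gfkywjshde" -> "cbgusfodza" -> "azdofsugbc"
  "ggcqtzmzzdaf" -> "gcqtzmzdaf" -> "cympvivzwb" -> "bwzvivpmyc"
  "wujitfel" -> "wujitfel" -> "sqfepbah" -> "habpefqs"
  "zwmpwpbnt" -> "zwmpwpbnt" -> "vsilslxjp" -> "pjxlslisv"
  probe: "nqenvhrsbc" -> "nqenvhrsbc" -> "jmajrdnoxy" -> "yxondrjamj"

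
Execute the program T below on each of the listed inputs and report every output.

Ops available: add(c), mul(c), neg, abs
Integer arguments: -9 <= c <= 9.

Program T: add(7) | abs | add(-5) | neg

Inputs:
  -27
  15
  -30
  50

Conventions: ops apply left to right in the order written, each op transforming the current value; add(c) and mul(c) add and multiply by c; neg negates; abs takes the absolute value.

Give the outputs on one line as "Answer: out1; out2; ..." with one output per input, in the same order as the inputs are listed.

Execution, op by op:
  -27 -> -20 -> 20 -> 15 -> -15
  15 -> 22 -> 22 -> 17 -> -17
  -30 -> -23 -> 23 -> 18 -> -18
  50 -> 57 -> 57 -> 52 -> -52

-15; -17; -18; -52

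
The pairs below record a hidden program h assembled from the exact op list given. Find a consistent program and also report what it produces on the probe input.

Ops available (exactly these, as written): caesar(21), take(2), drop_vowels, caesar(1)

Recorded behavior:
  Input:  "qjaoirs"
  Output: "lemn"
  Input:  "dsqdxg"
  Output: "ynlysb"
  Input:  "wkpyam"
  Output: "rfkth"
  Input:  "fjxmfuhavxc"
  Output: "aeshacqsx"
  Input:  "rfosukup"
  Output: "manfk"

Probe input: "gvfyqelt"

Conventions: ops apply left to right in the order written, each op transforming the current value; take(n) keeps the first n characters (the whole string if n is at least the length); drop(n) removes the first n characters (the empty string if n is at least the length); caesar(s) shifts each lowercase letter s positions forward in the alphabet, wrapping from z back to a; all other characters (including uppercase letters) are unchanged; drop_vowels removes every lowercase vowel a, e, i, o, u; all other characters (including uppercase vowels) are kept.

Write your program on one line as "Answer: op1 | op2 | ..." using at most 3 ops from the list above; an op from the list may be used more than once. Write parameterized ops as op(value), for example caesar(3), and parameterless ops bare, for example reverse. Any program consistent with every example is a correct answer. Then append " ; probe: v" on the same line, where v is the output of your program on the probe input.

drop_vowels | caesar(21) ; probe: "bqatlgo"

Check, running the answer program on each example:
  "qjaoirs" -> "qjrs" -> "lemn"
  "dsqdxg" -> "dsqdxg" -> "ynlysb"
  "wkpyam" -> "wkpym" -> "rfkth"
  "fjxmfuhavxc" -> "fjxmfhvxc" -> "aeshacqsx"
  "rfosukup" -> "rfskp" -> "manfk"
  probe: "gvfyqelt" -> "gvfyqlt" -> "bqatlgo"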